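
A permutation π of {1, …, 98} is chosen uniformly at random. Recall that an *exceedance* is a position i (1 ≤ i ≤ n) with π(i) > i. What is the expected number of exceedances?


Write X = Σ_{i=1}^{98} X_i, where X_i = 1_{π(i) > i}.
For each fixed i, π(i) is uniform over {1, …, 98} (marginal of a uniform permutation), so P[π(i) > i] = (n − i)/n. Summing: Σ_{i=1}^{98} (n − i)/n = (0 + 1 + … + 97)/98 = 98(98 − 1)/(2·98) = (98 − 1)/2.
Hence E[X] = Σ_{i=1}^{98} (98 − i)/98 = 97/2 ≈ 48.5000.

E[X] = 97/2 = 48.5000.


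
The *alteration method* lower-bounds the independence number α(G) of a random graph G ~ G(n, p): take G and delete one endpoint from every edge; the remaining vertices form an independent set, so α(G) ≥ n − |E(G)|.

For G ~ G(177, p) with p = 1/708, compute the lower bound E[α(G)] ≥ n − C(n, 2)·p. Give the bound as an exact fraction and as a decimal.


E[|E(G)|] = C(177, 2)·p = 15576 · (1/708) = 22.
E[α(G)] ≥ n − E[|E(G)|] = 177 − 22 = 155.
Numerically: ≈ 155.000.
(This is only a lower bound; the true E[α(G)] may be larger.)

E[α(G)] ≥ 155 ≈ 155.000.


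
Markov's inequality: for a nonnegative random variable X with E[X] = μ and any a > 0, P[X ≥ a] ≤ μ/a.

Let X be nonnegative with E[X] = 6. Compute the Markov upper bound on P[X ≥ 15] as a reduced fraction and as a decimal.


μ = E[X] = 6, a = 15.
Markov: P[X ≥ 15] ≤ μ/a = (6)/15 = 2/5.
Numerically: ≈ 0.400000.
(Since a = 15 > μ = 6.000000, the bound 2/5 is < 1 and informative.)

P[X ≥ 15] ≤ 2/5 ≈ 0.400000.


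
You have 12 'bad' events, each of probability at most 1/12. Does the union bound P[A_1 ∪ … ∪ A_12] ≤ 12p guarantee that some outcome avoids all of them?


Union bound: P[∪_{i=1}^{12} A_i] ≤ Σ_i P[A_i] ≤ 12·p = 12·(1/12) = 1.
Numerically: 1 ≈ 1.000000.
Is 1 < 1? NO.
Since the bound 1 is ≥ 1, the union bound is uninformative here; it does NOT by itself certify existence.

12·p = 1 ≈ 1.000000; existence NOT certified by the union bound.


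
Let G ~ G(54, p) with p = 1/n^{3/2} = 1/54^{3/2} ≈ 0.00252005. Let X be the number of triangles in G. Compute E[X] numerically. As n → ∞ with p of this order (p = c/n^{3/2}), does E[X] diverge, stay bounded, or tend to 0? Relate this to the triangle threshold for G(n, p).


Number of potential triangles: C(54, 3) = 24804.
Each occurs with probability p³ ≈ (0.00252005)³ ≈ 1.60039830e-08.
By linearity: E[X] = C(54, 3)·p³ ≈ 24804 · 1.60039830e-08 ≈ 0.000397.
Since α = 3/2 > 1, p = c/n^{3/2} = o(1/n) is below the triangle threshold p ~ 1/n. Asymptotically E[X] ~ (c³/6)·n^{3(1−α)} = (1³/6)·n^{-1.5} → 0, so by Markov's inequality G has no triangles w.h.p.

E[X] ≈ 0.000397; in regime p = Θ(1/n^{3/2}) E[X] tends to 0 (below the triangle threshold p ~ 1/n).


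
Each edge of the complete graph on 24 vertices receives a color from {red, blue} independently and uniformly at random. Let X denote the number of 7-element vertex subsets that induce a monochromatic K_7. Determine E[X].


Let X = Σ_S X_S over the C(24, 7) = 346104 subsets S of size 7, where X_S = 1 if the K_7 on S is monochromatic.
For a fixed S, the K_7 on S has C(7, 2) = 21 edges. P[all 21 edges red] = (1/2)^21, and likewise for blue, so P[monochromatic] = 2·(1/2)^21 = 2^{1 − 21} = 1/1048576.
By linearity of expectation: E[X] = C(24, 7) · 2^{1 − 21} = 346104 · 1/1048576 = 43263/131072.
Numerically: E[X] ≈ 0.330070.

E[X] = C(24,7)·2^(1−C(7,2)) = 43263/131072 ≈ 0.330070.


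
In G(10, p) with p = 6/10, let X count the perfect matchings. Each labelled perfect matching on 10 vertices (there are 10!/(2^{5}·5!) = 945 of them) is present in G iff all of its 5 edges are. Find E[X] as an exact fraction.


K_10 has 10!/(2^{5}·5!) = 945 labelled perfect matchings.
For each such perfect matching H, let X_H = 1 if all 5 edges of H are present in G. Then P[X_H = 1] = p^{5} = (3/5)^{5} = 243/3125.
By linearity: E[X] = Σ_H E[X_H] = 945 · p^{5} = 945 · 243/3125 = 45927/625.
Numerically: E[X] ≈ 73.5.

E[X] = 945 · (3/5)^{5} = 45927/625 ≈ 73.5.


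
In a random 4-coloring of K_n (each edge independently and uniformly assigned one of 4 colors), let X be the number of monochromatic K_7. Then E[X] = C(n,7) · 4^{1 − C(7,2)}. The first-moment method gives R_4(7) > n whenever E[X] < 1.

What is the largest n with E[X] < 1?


We need C(n, 7) · 4^{1 − 21} < 1, i.e. C(n, 7) < 4^{21 − 1} = 1099511627776.
Check values of n near the boundary:
  n = 174: C(174, 7) = 847879782984; 847879782984 < 1099511627776? YES
  n = 175: C(175, 7) = 883208107275; 883208107275 < 1099511627776? YES
  n = 176: C(176, 7) = 919790691600; 919790691600 < 1099511627776? YES
  n = 177: C(177, 7) = 957664425960; 957664425960 < 1099511627776? YES
  n = 178: C(178, 7) = 996867063280; 996867063280 < 1099511627776? YES
  n = 179: C(179, 7) = 1037437234460; 1037437234460 < 1099511627776? YES
  n = 180: C(180, 7) = 1079414463600; 1079414463600 < 1099511627776? YES
  n = 181: C(181, 7) = 1122839183400; 1122839183400 < 1099511627776? NO
  n = 182: C(182, 7) = 1167752750736; 1167752750736 < 1099511627776? NO
The largest n with C(n, 7) < 1099511627776 is n = 180 (where E[X] = 67463403975/68719476736 ≈ 0.981722). Hence R_4(7) > 180, i.e. R_4(7) ≥ 181.

Largest n = 180; hence R_4(7) > 180.


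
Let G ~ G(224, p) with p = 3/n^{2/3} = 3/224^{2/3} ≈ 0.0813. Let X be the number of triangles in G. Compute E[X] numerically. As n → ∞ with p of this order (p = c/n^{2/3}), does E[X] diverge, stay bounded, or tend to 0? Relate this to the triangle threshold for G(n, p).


Number of potential triangles: C(224, 3) = 1848224.
Each occurs with probability p³ ≈ (0.0813)³ ≈ 5.38106e-04.
By linearity: E[X] = C(224, 3)·p³ ≈ 1848224 · 5.38106e-04 ≈ 994.540.
Since α = 2/3 < 1, p = c/n^{2/3} ≫ 1/n is above the triangle threshold p ~ 1/n. Asymptotically E[X] ~ (c³/6)·n^{3(1−α)} = (3³/6)·n^{1} → ∞; triangles are abundant w.h.p.

E[X] ≈ 994.540; in regime p = Θ(1/n^{2/3}) E[X] diverges (above the triangle threshold p ~ 1/n).


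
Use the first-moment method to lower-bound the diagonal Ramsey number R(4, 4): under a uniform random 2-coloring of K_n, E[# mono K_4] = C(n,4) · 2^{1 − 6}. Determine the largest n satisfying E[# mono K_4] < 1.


We need C(n, 4) · 2^{1 − 6} < 1, i.e. C(n, 4) < 2^{6 − 1} = 32.
Check values of n near the boundary:
  n = 4: C(4, 4) = 1; 1 < 32? YES
  n = 5: C(5, 4) = 5; 5 < 32? YES
  n = 6: C(6, 4) = 15; 15 < 32? YES
  n = 7: C(7, 4) = 35; 35 < 32? NO
The largest n with C(n, 4) < 32 is n = 6 (where E[X] = 15/32 ≈ 0.4688). Hence R(4, 4) > 6, i.e. R(4, 4) ≥ 7.

Largest n = 6; hence R(4, 4) > 6.


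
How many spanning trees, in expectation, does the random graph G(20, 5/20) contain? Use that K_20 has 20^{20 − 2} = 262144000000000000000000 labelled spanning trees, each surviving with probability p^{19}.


K_20 has 20^{20 − 2} = 262144000000000000000000 labelled spanning trees.
For each such spanning tree H, let X_H = 1 if all 19 edges of H are present in G. Then P[X_H = 1] = p^{19} = (1/4)^{19} = 1/274877906944.
By linearity: E[X] = Σ_H E[X_H] = 262144000000000000000000 · p^{19} = 262144000000000000000000 · 1/274877906944 = 3814697265625/4.
Numerically: E[X] ≈ 9.5367e+11.

E[X] = 262144000000000000000000 · (1/4)^{19} = 3814697265625/4 ≈ 9.5367e+11.


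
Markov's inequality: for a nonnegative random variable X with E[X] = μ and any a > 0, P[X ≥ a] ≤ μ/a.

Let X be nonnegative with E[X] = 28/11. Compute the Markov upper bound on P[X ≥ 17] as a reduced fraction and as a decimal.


μ = E[X] = 28/11, a = 17.
Markov: P[X ≥ 17] ≤ μ/a = (28/11)/17 = 28/187.
Numerically: ≈ 0.1497.
(Since a = 17 > μ = 2.5455, the bound 28/187 is < 1 and informative.)

P[X ≥ 17] ≤ 28/187 ≈ 0.1497.


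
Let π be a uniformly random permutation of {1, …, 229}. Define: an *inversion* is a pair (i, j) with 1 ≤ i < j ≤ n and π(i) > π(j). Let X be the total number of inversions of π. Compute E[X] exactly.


Write X = Σ X_I over the C(229, 2) = 26106 pairs i < j, with X_I the indicator of one inversion.
There are 26106 indicators.
For each fixed pair i < j, the values π(i) and π(j) are two distinct elements of {1, …, 229} in uniformly random order; by symmetry P[π(i) > π(j)] = 1/2.
By linearity: E[X] = 26106 · (1/2) = C(229, 2) · (1/2) = 26106/2 = 13053 ≈ 13053.0000.

E[X] = 13053 = 13053.0000.


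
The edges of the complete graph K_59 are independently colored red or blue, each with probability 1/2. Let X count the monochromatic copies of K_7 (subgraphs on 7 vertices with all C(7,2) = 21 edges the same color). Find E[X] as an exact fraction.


Let X = Σ_S X_S over the C(59, 7) = 341149446 subsets S of size 7, where X_S = 1 if the K_7 on S is monochromatic.
For a fixed S, the K_7 on S has C(7, 2) = 21 edges. P[all 21 edges red] = (1/2)^21, and likewise for blue, so P[monochromatic] = 2·(1/2)^21 = 2^{1 − 21} = 1/1048576.
By linearity of expectation: E[X] = C(59, 7) · 2^{1 − 21} = 341149446 · 1/1048576 = 170574723/524288.
Numerically: E[X] ≈ 325.345465.

E[X] = C(59,7)·2^(1−C(7,2)) = 170574723/524288 ≈ 325.345465.


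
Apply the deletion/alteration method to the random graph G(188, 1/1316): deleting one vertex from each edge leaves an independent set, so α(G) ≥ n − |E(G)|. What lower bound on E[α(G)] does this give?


E[|E(G)|] = C(188, 2)·p = 17578 · (1/1316) = 187/14.
E[α(G)] ≥ n − E[|E(G)|] = 188 − 187/14 = 2445/14.
Numerically: ≈ 174.643.
(This is only a lower bound; the true E[α(G)] may be larger.)

E[α(G)] ≥ 2445/14 ≈ 174.643.


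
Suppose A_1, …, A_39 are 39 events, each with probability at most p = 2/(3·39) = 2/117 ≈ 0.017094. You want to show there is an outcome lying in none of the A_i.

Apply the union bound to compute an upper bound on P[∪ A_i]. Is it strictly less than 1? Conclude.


Union bound: P[∪_{i=1}^{39} A_i] ≤ Σ_i P[A_i] ≤ 39·p = 39·(2/117) = 2/3.
Numerically: 2/3 ≈ 0.666667.
Is 2/3 < 1? YES.
Since P[∪ A_i] ≤ 2/3 < 1, the complement has P[∩ A_i^c] ≥ 1 − 2/3 = 1/3 > 0, so some outcome avoids every A_i.

39·p = 2/3 ≈ 0.666667; existence CERTIFIED by the union bound.


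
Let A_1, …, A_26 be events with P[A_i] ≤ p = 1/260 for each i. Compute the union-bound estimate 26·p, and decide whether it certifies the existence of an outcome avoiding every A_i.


Union bound: P[∪_{i=1}^{26} A_i] ≤ Σ_i P[A_i] ≤ 26·p = 26·(1/260) = 1/10.
Numerically: 1/10 ≈ 0.1000000.
Is 1/10 < 1? YES.
Since P[∪ A_i] ≤ 1/10 < 1, the complement has P[∩ A_i^c] ≥ 1 − 1/10 = 9/10 > 0, so some outcome avoids every A_i.

26·p = 1/10 ≈ 0.1000000; existence CERTIFIED by the union bound.


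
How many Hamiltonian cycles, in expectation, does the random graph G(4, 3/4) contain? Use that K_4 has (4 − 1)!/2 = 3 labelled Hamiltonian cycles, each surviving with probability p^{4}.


K_4 has (4 − 1)!/2 = 3 labelled Hamiltonian cycles.
For each such Hamiltonian cycle H, let X_H = 1 if all 4 edges of H are present in G. Then P[X_H = 1] = p^{4} = (3/4)^{4} = 81/256.
By linearity of expectation: E[X] = Σ_H E[X_H] = 3 · p^{4} = 3 · 81/256 = 243/256.
Numerically: E[X] ≈ 0.94922.

E[X] = 3 · (3/4)^{4} = 243/256 ≈ 0.94922.


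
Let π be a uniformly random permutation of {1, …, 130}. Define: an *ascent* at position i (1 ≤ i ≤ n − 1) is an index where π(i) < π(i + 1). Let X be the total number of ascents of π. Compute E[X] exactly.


Write X = Σ X_I over i = 1, …, 129, with X_I the indicator of one ascent.
There are 129 indicators.
For each fixed i, the pair (π(i), π(i+1)) is a uniformly random ordered pair of distinct values from {1, …, 130}; by symmetry P[π(i) < π(i+1)] = 1/2.
By linearity: E[X] = 129 · (1/2) = (130 − 1) · (1/2) = 129/2 ≈ 64.5000.

E[X] = 129/2 = 64.5000.


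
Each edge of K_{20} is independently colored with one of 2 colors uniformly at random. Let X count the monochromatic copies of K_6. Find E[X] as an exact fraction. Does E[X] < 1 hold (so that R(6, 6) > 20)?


E[X] = C(20, 6) · 2^{1 − 15} = 38760 · 2^{−14} = 38760/16384.
As a reduced fraction: E[X] = 4845/2048 ≈ 2.3657227.
Is E[X] < 1? NO.
Since E[X] ≥ 1, the first-moment bound is inconclusive at n = 20; it does NOT by itself certify R(6, 6) > 20.

E[X] = 4845/2048 ≈ 2.3657227; E[X] ≥ 1; first-moment method inconclusive here.


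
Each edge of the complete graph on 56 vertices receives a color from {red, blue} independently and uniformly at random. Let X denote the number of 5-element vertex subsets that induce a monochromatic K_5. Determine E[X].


Let X = Σ_S X_S over the C(56, 5) = 3819816 subsets S of size 5, where X_S = 1 if the K_5 on S is monochromatic.
For a fixed S, the K_5 on S has C(5, 2) = 10 edges. P[all 10 edges red] = (1/2)^10, and likewise for blue, so P[monochromatic] = 2·(1/2)^10 = 2^{1 − 10} = 1/512.
By linearity of expectation: E[X] = C(56, 5) · 2^{1 − 10} = 3819816 · 1/512 = 477477/64.
Numerically: E[X] ≈ 7460.57812.

E[X] = C(56,5)·2^(1−C(5,2)) = 477477/64 ≈ 7460.57812.


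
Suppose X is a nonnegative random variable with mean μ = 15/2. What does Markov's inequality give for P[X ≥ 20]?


μ = E[X] = 15/2, a = 20.
Markov: P[X ≥ 20] ≤ μ/a = (15/2)/20 = 3/8.
Numerically: ≈ 0.3750.
(Since a = 20 > μ = 7.5000, the bound 3/8 is < 1 and informative.)

P[X ≥ 20] ≤ 3/8 ≈ 0.3750.


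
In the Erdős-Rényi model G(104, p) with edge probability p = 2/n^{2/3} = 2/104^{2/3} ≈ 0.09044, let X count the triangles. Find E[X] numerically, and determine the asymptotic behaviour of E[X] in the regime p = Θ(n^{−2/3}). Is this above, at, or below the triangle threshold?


Number of potential triangles: C(104, 3) = 182104.
Each occurs with probability p³ ≈ (0.09044)³ ≈ 7.396450e-04.
By linearity: E[X] = C(104, 3)·p³ ≈ 182104 · 7.396450e-04 ≈ 134.6923.
Since α = 2/3 < 1, p = c/n^{2/3} ≫ 1/n is above the triangle threshold p ~ 1/n. Asymptotically E[X] ~ (c³/6)·n^{3(1−α)} = (2³/6)·n^{1} → ∞; triangles are abundant w.h.p.

E[X] ≈ 134.6923; in regime p = Θ(1/n^{2/3}) E[X] diverges (above the triangle threshold p ~ 1/n).


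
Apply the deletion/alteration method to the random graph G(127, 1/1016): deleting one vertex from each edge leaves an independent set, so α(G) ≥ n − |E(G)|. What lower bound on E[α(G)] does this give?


E[|E(G)|] = C(127, 2)·p = 8001 · (1/1016) = 63/8.
E[α(G)] ≥ n − E[|E(G)|] = 127 − 63/8 = 953/8.
Numerically: ≈ 119.125.
(This is only a lower bound; the true E[α(G)] may be larger.)

E[α(G)] ≥ 953/8 ≈ 119.125.


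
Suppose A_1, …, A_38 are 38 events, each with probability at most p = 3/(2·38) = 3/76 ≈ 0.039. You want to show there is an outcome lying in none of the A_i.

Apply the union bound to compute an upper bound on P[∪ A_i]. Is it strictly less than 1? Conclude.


Union bound: P[∪_{i=1}^{38} A_i] ≤ Σ_i P[A_i] ≤ 38·p = 38·(3/76) = 3/2.
Numerically: 3/2 ≈ 1.500.
Is 3/2 < 1? NO.
Since the bound 3/2 is ≥ 1, the union bound is uninformative here; it does NOT by itself certify existence.

38·p = 3/2 ≈ 1.500; existence NOT certified by the union bound.


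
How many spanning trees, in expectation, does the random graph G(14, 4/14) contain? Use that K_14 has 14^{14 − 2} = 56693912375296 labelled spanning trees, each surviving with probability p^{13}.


K_14 has 14^{14 − 2} = 56693912375296 labelled spanning trees.
For each such spanning tree H, let X_H = 1 if all 13 edges of H are present in G. Then P[X_H = 1] = p^{13} = (2/7)^{13} = 8192/96889010407.
By linearity of expectation: E[X] = Σ_H E[X_H] = 56693912375296 · p^{13} = 56693912375296 · 8192/96889010407 = 33554432/7.
Numerically: E[X] ≈ 4.7935e+06.

E[X] = 56693912375296 · (2/7)^{13} = 33554432/7 ≈ 4.7935e+06.


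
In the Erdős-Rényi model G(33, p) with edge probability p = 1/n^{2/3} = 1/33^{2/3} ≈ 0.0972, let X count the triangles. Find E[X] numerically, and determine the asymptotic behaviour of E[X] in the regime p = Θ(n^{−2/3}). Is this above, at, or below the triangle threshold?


Number of potential triangles: C(33, 3) = 5456.
Each occurs with probability p³ ≈ (0.0972)³ ≈ 9.18274e-04.
By linearity: E[X] = C(33, 3)·p³ ≈ 5456 · 9.18274e-04 ≈ 5.010.
Since α = 2/3 < 1, p = c/n^{2/3} ≫ 1/n is above the triangle threshold p ~ 1/n. Asymptotically E[X] ~ (c³/6)·n^{3(1−α)} = (1³/6)·n^{1} → ∞; triangles are abundant w.h.p.

E[X] ≈ 5.010; in regime p = Θ(1/n^{2/3}) E[X] diverges (above the triangle threshold p ~ 1/n).


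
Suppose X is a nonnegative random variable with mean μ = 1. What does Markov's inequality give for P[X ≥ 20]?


μ = E[X] = 1, a = 20.
Markov: P[X ≥ 20] ≤ μ/a = (1)/20 = 1/20.
Numerically: ≈ 0.05000.
(Since a = 20 > μ = 1.00000, the bound 1/20 is < 1 and informative.)

P[X ≥ 20] ≤ 1/20 ≈ 0.05000.


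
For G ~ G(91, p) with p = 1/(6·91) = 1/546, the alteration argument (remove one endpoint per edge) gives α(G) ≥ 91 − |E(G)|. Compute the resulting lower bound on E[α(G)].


E[|E(G)|] = C(91, 2)·p = 4095 · (1/546) = 15/2.
E[α(G)] ≥ n − E[|E(G)|] = 91 − 15/2 = 167/2.
Numerically: ≈ 83.50000.
(This is only a lower bound; the true E[α(G)] may be larger.)

E[α(G)] ≥ 167/2 ≈ 83.50000.


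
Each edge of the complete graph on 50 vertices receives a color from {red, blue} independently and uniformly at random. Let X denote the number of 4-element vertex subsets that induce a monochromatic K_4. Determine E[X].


Let X = Σ_S X_S over the C(50, 4) = 230300 subsets S of size 4, where X_S = 1 if the K_4 on S is monochromatic.
For a fixed S, the K_4 on S has C(4, 2) = 6 edges. P[all 6 edges red] = (1/2)^6, and likewise for blue, so P[monochromatic] = 2·(1/2)^6 = 2^{1 − 6} = 1/32.
Summing: E[X] = C(50, 4) · 2^{1 − 6} = 230300 · 1/32 = 57575/8.
Numerically: E[X] ≈ 7196.875.

E[X] = C(50,4)·2^(1−C(4,2)) = 57575/8 ≈ 7196.875.


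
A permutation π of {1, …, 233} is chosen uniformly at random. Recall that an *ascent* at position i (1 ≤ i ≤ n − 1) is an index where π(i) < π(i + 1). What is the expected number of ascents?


Write X = Σ X_I over i = 1, …, 232, with X_I the indicator of one ascent.
There are 232 indicators.
For each fixed i, the pair (π(i), π(i+1)) is a uniformly random ordered pair of distinct values from {1, …, 233}; by symmetry P[π(i) < π(i+1)] = 1/2.
By linearity: E[X] = 232 · (1/2) = (233 − 1) · (1/2) = 116 ≈ 116.000000.

E[X] = 116 = 116.000000.


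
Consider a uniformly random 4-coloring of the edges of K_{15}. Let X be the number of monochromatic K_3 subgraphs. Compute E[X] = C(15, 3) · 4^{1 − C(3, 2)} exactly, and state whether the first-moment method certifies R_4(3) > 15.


E[X] = C(15, 3) · 4^{1 − 3} = 455 · 4^{−2} = 455/16.
As a reduced fraction: E[X] = 455/16 ≈ 28.43750.
Is E[X] < 1? NO.
Since E[X] ≥ 1, the first-moment bound is inconclusive at n = 15; it does NOT by itself certify R_4(3) > 15.

E[X] = 455/16 ≈ 28.43750; E[X] ≥ 1; first-moment method inconclusive here.


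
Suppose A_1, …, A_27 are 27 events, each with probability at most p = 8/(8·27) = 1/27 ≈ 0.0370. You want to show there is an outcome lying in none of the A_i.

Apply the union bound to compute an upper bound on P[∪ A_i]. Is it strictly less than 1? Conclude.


Union bound: P[∪_{i=1}^{27} A_i] ≤ Σ_i P[A_i] ≤ 27·p = 27·(1/27) = 1.
Numerically: 1 ≈ 1.0000.
Is 1 < 1? NO.
Since the bound 1 is ≥ 1, the union bound is uninformative here; it does NOT by itself certify existence.

27·p = 1 ≈ 1.0000; existence NOT certified by the union bound.


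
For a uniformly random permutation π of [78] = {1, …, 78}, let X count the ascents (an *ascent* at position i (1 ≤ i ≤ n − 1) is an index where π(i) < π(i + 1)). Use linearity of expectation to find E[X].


Write X = Σ X_I over i = 1, …, 77, with X_I the indicator of one ascent.
There are 77 indicators.
For each fixed i, the pair (π(i), π(i+1)) is a uniformly random ordered pair of distinct values from {1, …, 78}; by symmetry P[π(i) < π(i+1)] = 1/2.
By linearity: E[X] = 77 · (1/2) = (78 − 1) · (1/2) = 77/2 ≈ 38.5000.

E[X] = 77/2 = 38.5000.


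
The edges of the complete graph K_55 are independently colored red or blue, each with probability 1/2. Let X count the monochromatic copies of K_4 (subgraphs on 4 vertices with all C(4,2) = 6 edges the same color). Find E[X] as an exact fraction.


Let X = Σ_S X_S over the C(55, 4) = 341055 subsets S of size 4, where X_S = 1 if the K_4 on S is monochromatic.
For a fixed S, the K_4 on S has C(4, 2) = 6 edges. P[all 6 edges red] = (1/2)^6, and likewise for blue, so P[monochromatic] = 2·(1/2)^6 = 2^{1 − 6} = 1/32.
By linearity: E[X] = C(55, 4) · 2^{1 − 6} = 341055 · 1/32 = 341055/32.
Numerically: E[X] ≈ 10657.968750.

E[X] = C(55,4)·2^(1−C(4,2)) = 341055/32 ≈ 10657.968750.


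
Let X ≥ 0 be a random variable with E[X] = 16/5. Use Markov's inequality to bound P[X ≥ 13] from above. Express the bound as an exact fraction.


μ = E[X] = 16/5, a = 13.
Markov: P[X ≥ 13] ≤ μ/a = (16/5)/13 = 16/65.
Numerically: ≈ 0.24615.
(Since a = 13 > μ = 3.20000, the bound 16/65 is < 1 and informative.)

P[X ≥ 13] ≤ 16/65 ≈ 0.24615.


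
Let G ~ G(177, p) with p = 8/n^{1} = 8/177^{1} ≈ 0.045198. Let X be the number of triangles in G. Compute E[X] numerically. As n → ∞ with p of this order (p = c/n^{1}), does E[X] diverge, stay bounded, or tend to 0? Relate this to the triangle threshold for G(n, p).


Number of potential triangles: C(177, 3) = 908600.
Each occurs with probability p³ ≈ (0.045198)³ ≈ 9.2331558e-05.
By linearity: E[X] = C(177, 3)·p³ ≈ 908600 · 9.2331558e-05 ≈ 83.89245.
Here α = 1, so p = 8/n is exactly at the triangle threshold p ~ 1/n. Asymptotically E[X] → c³/6 = 8³/6 = 256/3 ≈ 85.33333, a bounded constant. In this regime the triangle count is asymptotically Poisson(c³/6).

E[X] ≈ 83.89245; in regime p = Θ(1/n^{1}) E[X] stays bounded (at the triangle threshold p ~ 1/n).


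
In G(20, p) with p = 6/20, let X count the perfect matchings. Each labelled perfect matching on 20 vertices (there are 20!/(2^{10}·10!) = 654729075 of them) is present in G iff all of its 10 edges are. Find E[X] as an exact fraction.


K_20 has 20!/(2^{10}·10!) = 654729075 labelled perfect matchings.
For each such perfect matching H, let X_H = 1 if all 10 edges of H are present in G. Then P[X_H = 1] = p^{10} = (3/10)^{10} = 59049/10000000000.
By linearity of expectation: E[X] = Σ_H E[X_H] = 654729075 · p^{10} = 654729075 · 59049/10000000000 = 1546443885987/400000000.
Numerically: E[X] ≈ 3.87e+03.

E[X] = 654729075 · (3/10)^{10} = 1546443885987/400000000 ≈ 3.87e+03.


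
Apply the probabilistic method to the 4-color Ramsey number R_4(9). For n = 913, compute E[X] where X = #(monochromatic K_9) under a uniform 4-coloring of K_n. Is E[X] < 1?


E[X] = C(913, 9) · 4^{1 − 36} = 1167605542753639808390 · 4^{−35} = 1167605542753639808390/1180591620717411303424.
As a reduced fraction: E[X] = 583802771376819904195/590295810358705651712 ≈ 0.98900.
Is E[X] < 1? YES.
Since E[X] < 1, there exists a 4-coloring of K_{913} with no monochromatic K_9; hence R_4(9) > 913.

E[X] = 583802771376819904195/590295810358705651712 ≈ 0.98900; E[X] < 1, so R_4(9) > 913.


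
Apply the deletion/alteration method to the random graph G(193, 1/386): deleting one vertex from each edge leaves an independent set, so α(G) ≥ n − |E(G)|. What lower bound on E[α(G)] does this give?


E[|E(G)|] = C(193, 2)·p = 18528 · (1/386) = 48.
E[α(G)] ≥ n − E[|E(G)|] = 193 − 48 = 145.
Numerically: ≈ 145.00000.
(This is only a lower bound; the true E[α(G)] may be larger.)

E[α(G)] ≥ 145 ≈ 145.00000.


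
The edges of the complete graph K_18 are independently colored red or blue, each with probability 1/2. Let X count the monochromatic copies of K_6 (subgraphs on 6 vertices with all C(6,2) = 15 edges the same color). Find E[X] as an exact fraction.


Let X = Σ_S X_S over the C(18, 6) = 18564 subsets S of size 6, where X_S = 1 if the K_6 on S is monochromatic.
For a fixed S, the K_6 on S has C(6, 2) = 15 edges. P[all 15 edges red] = (1/2)^15, and likewise for blue, so P[monochromatic] = 2·(1/2)^15 = 2^{1 − 15} = 1/16384.
By linearity: E[X] = C(18, 6) · 2^{1 − 15} = 18564 · 1/16384 = 4641/4096.
Numerically: E[X] ≈ 1.13306.

E[X] = C(18,6)·2^(1−C(6,2)) = 4641/4096 ≈ 1.13306.


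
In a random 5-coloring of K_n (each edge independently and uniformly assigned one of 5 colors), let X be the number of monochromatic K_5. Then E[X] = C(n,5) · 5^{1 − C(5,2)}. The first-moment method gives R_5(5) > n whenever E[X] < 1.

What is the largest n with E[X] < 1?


We need C(n, 5) · 5^{1 − 10} < 1, i.e. C(n, 5) < 5^{10 − 1} = 1953125.
Check values of n near the boundary:
  n = 45: C(45, 5) = 1221759; 1221759 < 1953125? YES
  n = 46: C(46, 5) = 1370754; 1370754 < 1953125? YES
  n = 47: C(47, 5) = 1533939; 1533939 < 1953125? YES
  n = 48: C(48, 5) = 1712304; 1712304 < 1953125? YES
  n = 49: C(49, 5) = 1906884; 1906884 < 1953125? YES
  n = 50: C(50, 5) = 2118760; 2118760 < 1953125? NO
The largest n with C(n, 5) < 1953125 is n = 49 (where E[X] = 1906884/1953125 ≈ 0.9763246). Hence R_5(5) > 49, i.e. R_5(5) ≥ 50.

Largest n = 49; hence R_5(5) > 49.


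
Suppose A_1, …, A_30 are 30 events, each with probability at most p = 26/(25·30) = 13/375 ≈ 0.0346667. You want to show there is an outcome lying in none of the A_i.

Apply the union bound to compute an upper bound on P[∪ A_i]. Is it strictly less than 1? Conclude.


Union bound: P[∪_{i=1}^{30} A_i] ≤ Σ_i P[A_i] ≤ 30·p = 30·(13/375) = 26/25.
Numerically: 26/25 ≈ 1.0400000.
Is 26/25 < 1? NO.
Since the bound 26/25 is ≥ 1, the union bound is uninformative here; it does NOT by itself certify existence.

30·p = 26/25 ≈ 1.0400000; existence NOT certified by the union bound.


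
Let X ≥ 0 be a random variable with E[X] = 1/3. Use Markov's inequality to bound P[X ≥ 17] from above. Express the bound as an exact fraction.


μ = E[X] = 1/3, a = 17.
Markov: P[X ≥ 17] ≤ μ/a = (1/3)/17 = 1/51.
Numerically: ≈ 0.020.
(Since a = 17 > μ = 0.333, the bound 1/51 is < 1 and informative.)

P[X ≥ 17] ≤ 1/51 ≈ 0.020.


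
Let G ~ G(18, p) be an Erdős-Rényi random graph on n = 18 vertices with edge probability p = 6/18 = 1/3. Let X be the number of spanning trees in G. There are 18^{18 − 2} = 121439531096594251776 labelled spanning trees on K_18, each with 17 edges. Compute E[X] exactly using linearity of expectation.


K_18 has 18^{18 − 2} = 121439531096594251776 labelled spanning trees.
For each such spanning tree H, let X_H = 1 if all 17 edges of H are present in G. Then P[X_H = 1] = p^{17} = (1/3)^{17} = 1/129140163.
By linearity: E[X] = Σ_H E[X_H] = 121439531096594251776 · p^{17} = 121439531096594251776 · 1/129140163 = 940369969152.
Numerically: E[X] ≈ 9.4037e+11.

E[X] = 121439531096594251776 · (1/3)^{17} = 940369969152 ≈ 9.4037e+11.


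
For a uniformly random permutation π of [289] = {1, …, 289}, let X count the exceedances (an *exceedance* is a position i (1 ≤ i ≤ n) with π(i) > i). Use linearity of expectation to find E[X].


Write X = Σ_{i=1}^{289} X_i, where X_i = 1_{π(i) > i}.
For each fixed i, π(i) is uniform over {1, …, 289} (marginal of a uniform permutation), so P[π(i) > i] = (n − i)/n. Summing: Σ_{i=1}^{289} (n − i)/n = (0 + 1 + … + 288)/289 = 289(289 − 1)/(2·289) = (289 − 1)/2.
Hence E[X] = Σ_{i=1}^{289} (289 − i)/289 = 144 ≈ 144.000.

E[X] = 144 = 144.000.


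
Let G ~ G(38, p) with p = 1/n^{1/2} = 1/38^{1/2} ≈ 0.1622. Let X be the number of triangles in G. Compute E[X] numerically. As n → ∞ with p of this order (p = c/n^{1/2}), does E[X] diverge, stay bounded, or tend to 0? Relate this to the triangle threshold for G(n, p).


Number of potential triangles: C(38, 3) = 8436.
Each occurs with probability p³ ≈ (0.1622)³ ≈ 4.268985e-03.
By linearity: E[X] = C(38, 3)·p³ ≈ 8436 · 4.268985e-03 ≈ 36.0132.
Since α = 1/2 < 1, p = c/n^{1/2} ≫ 1/n is above the triangle threshold p ~ 1/n. Asymptotically E[X] ~ (c³/6)·n^{3(1−α)} = (1³/6)·n^{1.5} → ∞; triangles are abundant w.h.p.

E[X] ≈ 36.0132; in regime p = Θ(1/n^{1/2}) E[X] diverges (above the triangle threshold p ~ 1/n).


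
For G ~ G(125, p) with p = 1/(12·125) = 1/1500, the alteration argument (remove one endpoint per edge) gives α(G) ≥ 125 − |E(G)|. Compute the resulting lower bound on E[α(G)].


E[|E(G)|] = C(125, 2)·p = 7750 · (1/1500) = 31/6.
E[α(G)] ≥ n − E[|E(G)|] = 125 − 31/6 = 719/6.
Numerically: ≈ 119.8333.
(This is only a lower bound; the true E[α(G)] may be larger.)

E[α(G)] ≥ 719/6 ≈ 119.8333.


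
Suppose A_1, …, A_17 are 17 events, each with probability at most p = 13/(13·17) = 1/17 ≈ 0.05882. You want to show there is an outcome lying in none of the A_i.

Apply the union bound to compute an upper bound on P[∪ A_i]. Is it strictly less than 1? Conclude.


Union bound: P[∪_{i=1}^{17} A_i] ≤ Σ_i P[A_i] ≤ 17·p = 17·(1/17) = 1.
Numerically: 1 ≈ 1.00000.
Is 1 < 1? NO.
Since the bound 1 is ≥ 1, the union bound is uninformative here; it does NOT by itself certify existence.

17·p = 1 ≈ 1.00000; existence NOT certified by the union bound.


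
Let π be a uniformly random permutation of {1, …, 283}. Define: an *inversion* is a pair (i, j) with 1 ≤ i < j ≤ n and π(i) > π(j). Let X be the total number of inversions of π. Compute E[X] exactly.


Write X = Σ X_I over the C(283, 2) = 39903 pairs i < j, with X_I the indicator of one inversion.
There are 39903 indicators.
For each fixed pair i < j, the values π(i) and π(j) are two distinct elements of {1, …, 283} in uniformly random order; by symmetry P[π(i) > π(j)] = 1/2.
By linearity: E[X] = 39903 · (1/2) = C(283, 2) · (1/2) = 39903/2 = 39903/2 ≈ 19951.500000.

E[X] = 39903/2 = 19951.500000.


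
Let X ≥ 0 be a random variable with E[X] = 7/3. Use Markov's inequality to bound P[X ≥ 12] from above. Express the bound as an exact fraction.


μ = E[X] = 7/3, a = 12.
Markov: P[X ≥ 12] ≤ μ/a = (7/3)/12 = 7/36.
Numerically: ≈ 0.1944.
(Since a = 12 > μ = 2.3333, the bound 7/36 is < 1 and informative.)

P[X ≥ 12] ≤ 7/36 ≈ 0.1944.


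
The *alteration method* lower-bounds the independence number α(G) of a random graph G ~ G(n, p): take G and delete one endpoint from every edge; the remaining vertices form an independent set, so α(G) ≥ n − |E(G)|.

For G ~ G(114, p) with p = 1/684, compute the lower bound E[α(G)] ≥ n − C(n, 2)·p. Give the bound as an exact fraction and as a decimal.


E[|E(G)|] = C(114, 2)·p = 6441 · (1/684) = 113/12.
E[α(G)] ≥ n − E[|E(G)|] = 114 − 113/12 = 1255/12.
Numerically: ≈ 104.583333.
(This is only a lower bound; the true E[α(G)] may be larger.)

E[α(G)] ≥ 1255/12 ≈ 104.583333.


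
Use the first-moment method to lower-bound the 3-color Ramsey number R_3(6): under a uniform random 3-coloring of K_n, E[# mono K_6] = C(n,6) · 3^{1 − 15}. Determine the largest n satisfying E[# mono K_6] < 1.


We need C(n, 6) · 3^{1 − 15} < 1, i.e. C(n, 6) < 3^{15 − 1} = 4782969.
Check values of n near the boundary:
  n = 35: C(35, 6) = 1623160; 1623160 < 4782969? YES
  n = 36: C(36, 6) = 1947792; 1947792 < 4782969? YES
  n = 37: C(37, 6) = 2324784; 2324784 < 4782969? YES
  n = 38: C(38, 6) = 2760681; 2760681 < 4782969? YES
  n = 39: C(39, 6) = 3262623; 3262623 < 4782969? YES
  n = 40: C(40, 6) = 3838380; 3838380 < 4782969? YES
  n = 41: C(41, 6) = 4496388; 4496388 < 4782969? YES
  n = 42: C(42, 6) = 5245786; 5245786 < 4782969? NO
  n = 43: C(43, 6) = 6096454; 6096454 < 4782969? NO
The largest n with C(n, 6) < 4782969 is n = 41 (where E[X] = 1498796/1594323 ≈ 0.940083). Hence R_3(6) > 41, i.e. R_3(6) ≥ 42.

Largest n = 41; hence R_3(6) > 41.


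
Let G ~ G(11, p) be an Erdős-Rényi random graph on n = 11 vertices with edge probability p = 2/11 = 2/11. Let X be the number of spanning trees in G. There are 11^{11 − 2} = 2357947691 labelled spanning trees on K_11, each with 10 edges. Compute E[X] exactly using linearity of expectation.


K_11 has 11^{11 − 2} = 2357947691 labelled spanning trees.
For each such spanning tree H, let X_H = 1 if all 10 edges of H are present in G. Then P[X_H = 1] = p^{10} = (2/11)^{10} = 1024/25937424601.
By linearity: E[X] = Σ_H E[X_H] = 2357947691 · p^{10} = 2357947691 · 1024/25937424601 = 1024/11.
Numerically: E[X] ≈ 93.0909.

E[X] = 2357947691 · (2/11)^{10} = 1024/11 ≈ 93.0909.


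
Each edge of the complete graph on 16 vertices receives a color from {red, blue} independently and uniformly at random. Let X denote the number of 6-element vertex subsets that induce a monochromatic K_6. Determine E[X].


Let X = Σ_S X_S over the C(16, 6) = 8008 subsets S of size 6, where X_S = 1 if the K_6 on S is monochromatic.
For a fixed S, the K_6 on S has C(6, 2) = 15 edges. P[all 15 edges red] = (1/2)^15, and likewise for blue, so P[monochromatic] = 2·(1/2)^15 = 2^{1 − 15} = 1/16384.
Summing: E[X] = C(16, 6) · 2^{1 − 15} = 8008 · 1/16384 = 1001/2048.
Numerically: E[X] ≈ 0.489.

E[X] = C(16,6)·2^(1−C(6,2)) = 1001/2048 ≈ 0.489.


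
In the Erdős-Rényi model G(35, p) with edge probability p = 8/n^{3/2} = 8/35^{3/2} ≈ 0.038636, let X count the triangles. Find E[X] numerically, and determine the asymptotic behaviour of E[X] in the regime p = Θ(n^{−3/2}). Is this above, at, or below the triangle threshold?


Number of potential triangles: C(35, 3) = 6545.
Each occurs with probability p³ ≈ (0.038636)³ ≈ 5.7671834e-05.
By linearity: E[X] = C(35, 3)·p³ ≈ 6545 · 5.7671834e-05 ≈ 0.37746.
Since α = 3/2 > 1, p = c/n^{3/2} = o(1/n) is below the triangle threshold p ~ 1/n. Asymptotically E[X] ~ (c³/6)·n^{3(1−α)} = (8³/6)·n^{-1.5} → 0, so by Markov's inequality G has no triangles w.h.p.

E[X] ≈ 0.37746; in regime p = Θ(1/n^{3/2}) E[X] tends to 0 (below the triangle threshold p ~ 1/n).


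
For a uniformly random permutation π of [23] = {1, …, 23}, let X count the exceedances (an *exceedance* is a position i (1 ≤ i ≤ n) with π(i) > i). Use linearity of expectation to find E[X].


Write X = Σ_{i=1}^{23} X_i, where X_i = 1_{π(i) > i}.
For each fixed i, π(i) is uniform over {1, …, 23} (marginal of a uniform permutation), so P[π(i) > i] = (n − i)/n. Summing: Σ_{i=1}^{23} (n − i)/n = (0 + 1 + … + 22)/23 = 23(23 − 1)/(2·23) = (23 − 1)/2.
Hence E[X] = Σ_{i=1}^{23} (23 − i)/23 = 11 ≈ 11.00000.

E[X] = 11 = 11.00000.


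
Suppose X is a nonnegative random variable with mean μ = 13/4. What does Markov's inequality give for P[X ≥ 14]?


μ = E[X] = 13/4, a = 14.
Markov: P[X ≥ 14] ≤ μ/a = (13/4)/14 = 13/56.
Numerically: ≈ 0.232143.
(Since a = 14 > μ = 3.250000, the bound 13/56 is < 1 and informative.)

P[X ≥ 14] ≤ 13/56 ≈ 0.232143.


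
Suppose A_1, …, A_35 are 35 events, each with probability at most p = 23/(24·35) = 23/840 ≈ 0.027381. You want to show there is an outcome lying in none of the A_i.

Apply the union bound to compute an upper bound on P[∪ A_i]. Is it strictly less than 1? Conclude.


Union bound: P[∪_{i=1}^{35} A_i] ≤ Σ_i P[A_i] ≤ 35·p = 35·(23/840) = 23/24.
Numerically: 23/24 ≈ 0.958333.
Is 23/24 < 1? YES.
Since P[∪ A_i] ≤ 23/24 < 1, the complement has P[∩ A_i^c] ≥ 1 − 23/24 = 1/24 > 0, so some outcome avoids every A_i.

35·p = 23/24 ≈ 0.958333; existence CERTIFIED by the union bound.


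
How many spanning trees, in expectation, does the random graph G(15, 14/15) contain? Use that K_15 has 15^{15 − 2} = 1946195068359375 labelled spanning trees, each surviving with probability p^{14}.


K_15 has 15^{15 − 2} = 1946195068359375 labelled spanning trees.
For each such spanning tree H, let X_H = 1 if all 14 edges of H are present in G. Then P[X_H = 1] = p^{14} = (14/15)^{14} = 11112006825558016/29192926025390625.
Summing the indicators: E[X] = Σ_H E[X_H] = 1946195068359375 · p^{14} = 1946195068359375 · 11112006825558016/29192926025390625 = 11112006825558016/15.
Numerically: E[X] ≈ 7.408e+14.

E[X] = 1946195068359375 · (14/15)^{14} = 11112006825558016/15 ≈ 7.408e+14.


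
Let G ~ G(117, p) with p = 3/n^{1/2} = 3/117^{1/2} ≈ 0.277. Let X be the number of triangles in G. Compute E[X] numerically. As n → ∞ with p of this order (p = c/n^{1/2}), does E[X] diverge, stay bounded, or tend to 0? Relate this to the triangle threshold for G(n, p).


Number of potential triangles: C(117, 3) = 260130.
Each occurs with probability p³ ≈ (0.277)³ ≈ 2.13346e-02.
By linearity: E[X] = C(117, 3)·p³ ≈ 260130 · 2.13346e-02 ≈ 5549.775.
Since α = 1/2 < 1, p = c/n^{1/2} ≫ 1/n is above the triangle threshold p ~ 1/n. Asymptotically E[X] ~ (c³/6)·n^{3(1−α)} = (3³/6)·n^{1.5} → ∞; triangles are abundant w.h.p.

E[X] ≈ 5549.775; in regime p = Θ(1/n^{1/2}) E[X] diverges (above the triangle threshold p ~ 1/n).


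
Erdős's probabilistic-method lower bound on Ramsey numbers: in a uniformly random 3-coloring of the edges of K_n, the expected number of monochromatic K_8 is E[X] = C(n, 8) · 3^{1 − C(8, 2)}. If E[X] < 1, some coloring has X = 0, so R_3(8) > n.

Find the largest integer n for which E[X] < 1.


We need C(n, 8) · 3^{1 − 28} < 1, i.e. C(n, 8) < 3^{28 − 1} = 7625597484987.
Check values of n near the boundary:
  n = 150: C(150, 8) = 5257211409450; 5257211409450 < 7625597484987? YES
  n = 151: C(151, 8) = 5551321138650; 5551321138650 < 7625597484987? YES
  n = 152: C(152, 8) = 5859727868575; 5859727868575 < 7625597484987? YES
  n = 153: C(153, 8) = 6183023199255; 6183023199255 < 7625597484987? YES
  n = 154: C(154, 8) = 6521818990995; 6521818990995 < 7625597484987? YES
  n = 155: C(155, 8) = 6876747915675; 6876747915675 < 7625597484987? YES
  n = 156: C(156, 8) = 7248464019225; 7248464019225 < 7625597484987? YES
  n = 157: C(157, 8) = 7637643295425; 7637643295425 < 7625597484987? NO
  n = 158: C(158, 8) = 8044984271181; 8044984271181 < 7625597484987? NO
The largest n with C(n, 8) < 7625597484987 is n = 156 (where E[X] = 805384891025/847288609443 ≈ 0.9505437). Hence R_3(8) > 156, i.e. R_3(8) ≥ 157.

Largest n = 156; hence R_3(8) > 156.


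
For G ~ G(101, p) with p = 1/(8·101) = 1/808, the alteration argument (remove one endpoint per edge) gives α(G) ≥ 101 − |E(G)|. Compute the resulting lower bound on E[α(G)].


E[|E(G)|] = C(101, 2)·p = 5050 · (1/808) = 25/4.
E[α(G)] ≥ n − E[|E(G)|] = 101 − 25/4 = 379/4.
Numerically: ≈ 94.7500.
(This is only a lower bound; the true E[α(G)] may be larger.)

E[α(G)] ≥ 379/4 ≈ 94.7500.


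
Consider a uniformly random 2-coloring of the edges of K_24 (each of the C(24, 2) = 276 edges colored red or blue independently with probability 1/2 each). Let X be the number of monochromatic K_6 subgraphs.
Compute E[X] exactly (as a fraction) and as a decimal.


Let X = Σ_S X_S over the C(24, 6) = 134596 subsets S of size 6, where X_S = 1 if the K_6 on S is monochromatic.
For a fixed S, the K_6 on S has C(6, 2) = 15 edges. P[all 15 edges red] = (1/2)^15, and likewise for blue, so P[monochromatic] = 2·(1/2)^15 = 2^{1 − 15} = 1/16384.
By linearity of expectation: E[X] = C(24, 6) · 2^{1 − 15} = 134596 · 1/16384 = 33649/4096.
Numerically: E[X] ≈ 8.215088.

E[X] = C(24,6)·2^(1−C(6,2)) = 33649/4096 ≈ 8.215088.


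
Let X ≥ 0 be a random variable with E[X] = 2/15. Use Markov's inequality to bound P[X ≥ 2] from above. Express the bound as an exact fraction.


μ = E[X] = 2/15, a = 2.
Markov: P[X ≥ 2] ≤ μ/a = (2/15)/2 = 1/15.
Numerically: ≈ 0.066667.
(Since a = 2 > μ = 0.133333, the bound 1/15 is < 1 and informative.)

P[X ≥ 2] ≤ 1/15 ≈ 0.066667.


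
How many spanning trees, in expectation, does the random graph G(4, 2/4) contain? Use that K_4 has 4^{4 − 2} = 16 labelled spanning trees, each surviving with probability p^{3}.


K_4 has 4^{4 − 2} = 16 labelled spanning trees.
For each such spanning tree H, let X_H = 1 if all 3 edges of H are present in G. Then P[X_H = 1] = p^{3} = (1/2)^{3} = 1/8.
Summing the indicators: E[X] = Σ_H E[X_H] = 16 · p^{3} = 16 · 1/8 = 2.
Numerically: E[X] ≈ 2.

E[X] = 16 · (1/2)^{3} = 2 ≈ 2.
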